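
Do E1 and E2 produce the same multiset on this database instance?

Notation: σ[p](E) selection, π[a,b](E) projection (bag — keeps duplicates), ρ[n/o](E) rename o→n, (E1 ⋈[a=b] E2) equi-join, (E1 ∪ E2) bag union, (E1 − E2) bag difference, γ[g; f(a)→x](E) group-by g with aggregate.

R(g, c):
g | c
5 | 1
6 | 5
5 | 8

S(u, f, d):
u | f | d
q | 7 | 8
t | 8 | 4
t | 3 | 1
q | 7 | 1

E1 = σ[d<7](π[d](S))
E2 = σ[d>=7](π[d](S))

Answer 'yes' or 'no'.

E1 per-node cardinality:
  S → 4
  π[d](S) → 4
  σ[d<7](π[d](S)) → 3
E2 per-node cardinality:
  S → 4
  π[d](S) → 4
  σ[d>=7](π[d](S)) → 1

E1 result:
d
1
1
4
E2 result:
d
8
Witness: (1,) appears 2× in E1 but 0× in E2.

no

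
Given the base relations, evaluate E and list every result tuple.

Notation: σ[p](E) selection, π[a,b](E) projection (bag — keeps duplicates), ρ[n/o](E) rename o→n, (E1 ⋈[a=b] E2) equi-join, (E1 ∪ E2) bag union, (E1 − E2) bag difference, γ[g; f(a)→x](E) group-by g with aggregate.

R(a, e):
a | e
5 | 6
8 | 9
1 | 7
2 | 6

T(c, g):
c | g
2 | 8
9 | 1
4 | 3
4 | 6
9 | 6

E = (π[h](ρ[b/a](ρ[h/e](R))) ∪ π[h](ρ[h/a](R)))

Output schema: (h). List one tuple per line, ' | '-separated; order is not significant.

Per-node cardinality:
  R → 4
  ρ[h/e](R) → 4
  ρ[b/a](ρ[h/e](R)) → 4
  π[h](ρ[b/a](ρ[h/e](R))) → 4
  R → 4
  ρ[h/a](R) → 4
  π[h](ρ[h/a](R)) → 4
  (π[h](ρ[b/a](ρ[h/e](R))) ∪ π[h](ρ[h/a](R))) → 8

== RESULT ==
h
1
2
5
6
6
7
8
9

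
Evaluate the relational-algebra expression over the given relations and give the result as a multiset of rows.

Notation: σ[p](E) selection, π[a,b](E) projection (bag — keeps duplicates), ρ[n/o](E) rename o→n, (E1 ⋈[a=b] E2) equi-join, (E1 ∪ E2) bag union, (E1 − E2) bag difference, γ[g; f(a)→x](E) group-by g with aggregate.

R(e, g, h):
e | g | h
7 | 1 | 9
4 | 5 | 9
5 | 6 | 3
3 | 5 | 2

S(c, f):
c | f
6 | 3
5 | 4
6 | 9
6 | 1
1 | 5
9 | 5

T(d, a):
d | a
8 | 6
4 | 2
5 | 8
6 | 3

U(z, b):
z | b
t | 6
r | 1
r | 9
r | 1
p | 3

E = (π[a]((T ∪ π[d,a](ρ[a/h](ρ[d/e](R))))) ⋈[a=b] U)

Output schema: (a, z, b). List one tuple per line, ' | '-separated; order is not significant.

Per-node cardinality:
  T → 4
  R → 4
  ρ[d/e](R) → 4
  ρ[a/h](ρ[d/e](R)) → 4
  π[d,a](ρ[a/h](ρ[d/e](R))) → 4
  (T ∪ π[d,a](ρ[a/h](ρ[d/e](R)))) → 8
  π[a]((T ∪ π[d,a](ρ[a/h](ρ[d/e](R))))) → 8
  U → 5
  (π[a]((T ∪ π[d,a](ρ[a/h](ρ[d/e](R))))) ⋈[a=b] U) → 5

== RESULT ==
a | z | b
3 | p | 3
3 | p | 3
6 | t | 6
9 | r | 9
9 | r | 9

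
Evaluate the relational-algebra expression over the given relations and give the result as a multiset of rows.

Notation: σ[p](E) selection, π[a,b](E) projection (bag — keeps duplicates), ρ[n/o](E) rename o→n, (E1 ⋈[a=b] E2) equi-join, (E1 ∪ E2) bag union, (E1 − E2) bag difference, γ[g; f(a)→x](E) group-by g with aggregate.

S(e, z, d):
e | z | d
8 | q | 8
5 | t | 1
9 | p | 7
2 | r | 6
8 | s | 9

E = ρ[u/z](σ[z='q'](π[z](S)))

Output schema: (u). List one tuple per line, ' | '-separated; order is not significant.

Stepwise |·|:
  S → 5
  π[z](S) → 5
  σ[z='q'](π[z](S)) → 1
  ρ[u/z](σ[z='q'](π[z](S))) → 1

== RESULT ==
u
q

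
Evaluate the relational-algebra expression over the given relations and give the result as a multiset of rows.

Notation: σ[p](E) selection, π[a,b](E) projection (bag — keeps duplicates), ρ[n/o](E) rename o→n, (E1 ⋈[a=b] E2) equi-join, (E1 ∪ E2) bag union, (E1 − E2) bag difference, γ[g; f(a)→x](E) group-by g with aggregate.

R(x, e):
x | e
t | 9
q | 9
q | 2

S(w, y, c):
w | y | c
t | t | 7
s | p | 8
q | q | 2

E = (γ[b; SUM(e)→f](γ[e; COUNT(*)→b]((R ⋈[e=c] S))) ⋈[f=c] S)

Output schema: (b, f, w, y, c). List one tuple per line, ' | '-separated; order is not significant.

Row counts bottom-up:
  R → 3
  S → 3
  (R ⋈[e=c] S) → 1
  γ[e; COUNT(*)→b]((R ⋈[e=c] S)) → 1
  γ[b; SUM(e)→f](γ[e; COUNT(*)→b]((R ⋈[e=c] S))) → 1
  S → 3
  (γ[b; SUM(e)→f](γ[e; COUNT(*)→b]((R ⋈[e=c] S))) ⋈[f=c] S) → 1

== RESULT ==
b | f | w | y | c
1 | 2 | q | q | 2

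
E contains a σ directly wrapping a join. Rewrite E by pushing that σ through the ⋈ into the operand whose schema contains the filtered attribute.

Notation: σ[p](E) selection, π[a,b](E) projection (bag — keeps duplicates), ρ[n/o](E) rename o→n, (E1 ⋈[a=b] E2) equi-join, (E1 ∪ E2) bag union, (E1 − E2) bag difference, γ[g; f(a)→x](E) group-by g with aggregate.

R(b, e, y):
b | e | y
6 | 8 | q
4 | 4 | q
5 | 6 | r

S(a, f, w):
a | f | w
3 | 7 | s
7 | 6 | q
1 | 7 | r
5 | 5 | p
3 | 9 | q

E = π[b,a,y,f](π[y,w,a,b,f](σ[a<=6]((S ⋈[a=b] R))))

σ filters on a, owned by the left side.
E' = π[b,a,y,f](π[y,w,a,b,f]((σ[a<=6](S) ⋈[a=b] R)))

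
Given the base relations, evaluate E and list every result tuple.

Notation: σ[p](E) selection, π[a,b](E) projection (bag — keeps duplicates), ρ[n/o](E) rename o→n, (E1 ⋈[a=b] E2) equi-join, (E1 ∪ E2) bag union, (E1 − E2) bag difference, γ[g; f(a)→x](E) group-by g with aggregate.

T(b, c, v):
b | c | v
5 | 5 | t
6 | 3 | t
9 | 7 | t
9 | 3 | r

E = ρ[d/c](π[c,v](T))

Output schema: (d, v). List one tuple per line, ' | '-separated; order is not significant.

Row counts bottom-up:
  T → 4
  π[c,v](T) → 4
  ρ[d/c](π[c,v](T)) → 4

== RESULT ==
d | v
3 | r
3 | t
5 | t
7 | t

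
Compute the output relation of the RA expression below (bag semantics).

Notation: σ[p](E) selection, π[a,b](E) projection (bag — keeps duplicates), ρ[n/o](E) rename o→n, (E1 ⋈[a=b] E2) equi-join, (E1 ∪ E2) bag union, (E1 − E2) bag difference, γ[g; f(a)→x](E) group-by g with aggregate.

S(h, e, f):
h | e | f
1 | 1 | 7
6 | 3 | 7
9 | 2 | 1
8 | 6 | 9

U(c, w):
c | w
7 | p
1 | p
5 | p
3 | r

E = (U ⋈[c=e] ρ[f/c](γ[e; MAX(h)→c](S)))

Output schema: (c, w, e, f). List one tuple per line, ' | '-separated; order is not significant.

Stepwise |·|:
  U → 4
  S → 4
  γ[e; MAX(h)→c](S) → 4
  ρ[f/c](γ[e; MAX(h)→c](S)) → 4
  (U ⋈[c=e] ρ[f/c](γ[e; MAX(h)→c](S))) → 2

== RESULT ==
c | w | e | f
1 | p | 1 | 1
3 | r | 3 | 6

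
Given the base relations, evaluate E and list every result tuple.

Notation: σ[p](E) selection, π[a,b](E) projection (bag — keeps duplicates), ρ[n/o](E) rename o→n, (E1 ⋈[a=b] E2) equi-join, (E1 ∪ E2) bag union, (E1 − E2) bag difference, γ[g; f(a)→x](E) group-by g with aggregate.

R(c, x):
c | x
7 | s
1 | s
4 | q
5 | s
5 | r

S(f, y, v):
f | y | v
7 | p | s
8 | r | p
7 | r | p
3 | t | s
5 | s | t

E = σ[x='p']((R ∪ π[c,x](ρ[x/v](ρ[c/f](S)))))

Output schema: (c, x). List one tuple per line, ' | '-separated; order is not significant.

Subexpression sizes:
  R → 5
  S → 5
  ρ[c/f](S) → 5
  ρ[x/v](ρ[c/f](S)) → 5
  π[c,x](ρ[x/v](ρ[c/f](S))) → 5
  (R ∪ π[c,x](ρ[x/v](ρ[c/f](S)))) → 10
  σ[x='p']((R ∪ π[c,x](ρ[x/v](ρ[c/f](S))))) → 2

== RESULT ==
c | x
7 | p
8 | p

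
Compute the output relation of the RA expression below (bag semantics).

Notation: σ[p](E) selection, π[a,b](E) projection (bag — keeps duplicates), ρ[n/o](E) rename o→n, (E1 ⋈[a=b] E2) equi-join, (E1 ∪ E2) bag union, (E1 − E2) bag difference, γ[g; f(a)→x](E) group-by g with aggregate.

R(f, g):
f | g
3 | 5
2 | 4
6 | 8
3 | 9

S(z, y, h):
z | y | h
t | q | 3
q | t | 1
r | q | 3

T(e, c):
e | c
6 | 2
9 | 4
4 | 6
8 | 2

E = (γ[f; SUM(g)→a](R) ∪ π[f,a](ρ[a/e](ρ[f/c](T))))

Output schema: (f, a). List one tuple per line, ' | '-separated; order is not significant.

Subexpression sizes:
  R → 4
  γ[f; SUM(g)→a](R) → 3
  T → 4
  ρ[f/c](T) → 4
  ρ[a/e](ρ[f/c](T)) → 4
  π[f,a](ρ[a/e](ρ[f/c](T))) → 4
  (γ[f; SUM(g)→a](R) ∪ π[f,a](ρ[a/e](ρ[f/c](T)))) → 7

== RESULT ==
f | a
2 | 4
2 | 6
2 | 8
3 | 14
4 | 9
6 | 4
6 | 8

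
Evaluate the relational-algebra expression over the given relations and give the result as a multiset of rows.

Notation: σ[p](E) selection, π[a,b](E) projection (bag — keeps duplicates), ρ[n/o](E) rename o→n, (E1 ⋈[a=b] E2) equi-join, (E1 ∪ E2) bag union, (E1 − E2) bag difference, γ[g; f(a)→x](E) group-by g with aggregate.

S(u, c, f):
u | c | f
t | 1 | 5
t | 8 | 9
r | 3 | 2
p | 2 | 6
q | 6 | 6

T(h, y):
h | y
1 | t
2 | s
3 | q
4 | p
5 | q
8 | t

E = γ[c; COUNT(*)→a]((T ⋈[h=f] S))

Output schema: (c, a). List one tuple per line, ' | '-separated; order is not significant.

Row counts bottom-up:
  T → 6
  S → 5
  (T ⋈[h=f] S) → 2
  γ[c; COUNT(*)→a]((T ⋈[h=f] S)) → 2

== RESULT ==
c | a
1 | 1
3 | 1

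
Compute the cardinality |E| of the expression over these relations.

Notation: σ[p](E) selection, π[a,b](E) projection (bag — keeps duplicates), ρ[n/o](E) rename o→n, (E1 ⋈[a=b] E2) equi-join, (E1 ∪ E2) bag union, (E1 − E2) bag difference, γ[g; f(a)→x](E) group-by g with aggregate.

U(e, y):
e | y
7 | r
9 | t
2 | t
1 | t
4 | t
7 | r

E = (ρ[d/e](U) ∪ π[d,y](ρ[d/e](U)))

Per-node cardinality:
  U → 6
  ρ[d/e](U) → 6
  U → 6
  ρ[d/e](U) → 6
  π[d,y](ρ[d/e](U)) → 6
  (ρ[d/e](U) ∪ π[d,y](ρ[d/e](U))) → 12

|E| = 12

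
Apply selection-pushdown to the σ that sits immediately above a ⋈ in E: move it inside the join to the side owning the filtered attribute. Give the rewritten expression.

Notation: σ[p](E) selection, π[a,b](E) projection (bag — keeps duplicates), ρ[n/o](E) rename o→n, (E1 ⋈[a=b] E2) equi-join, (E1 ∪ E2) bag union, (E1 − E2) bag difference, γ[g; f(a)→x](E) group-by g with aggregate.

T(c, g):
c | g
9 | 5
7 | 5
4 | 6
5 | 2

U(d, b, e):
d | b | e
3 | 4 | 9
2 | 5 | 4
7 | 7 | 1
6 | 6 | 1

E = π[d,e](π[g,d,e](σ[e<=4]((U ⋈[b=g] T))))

σ filters on e, owned by the left side.
E' = π[d,e](π[g,d,e]((σ[e<=4](U) ⋈[b=g] T)))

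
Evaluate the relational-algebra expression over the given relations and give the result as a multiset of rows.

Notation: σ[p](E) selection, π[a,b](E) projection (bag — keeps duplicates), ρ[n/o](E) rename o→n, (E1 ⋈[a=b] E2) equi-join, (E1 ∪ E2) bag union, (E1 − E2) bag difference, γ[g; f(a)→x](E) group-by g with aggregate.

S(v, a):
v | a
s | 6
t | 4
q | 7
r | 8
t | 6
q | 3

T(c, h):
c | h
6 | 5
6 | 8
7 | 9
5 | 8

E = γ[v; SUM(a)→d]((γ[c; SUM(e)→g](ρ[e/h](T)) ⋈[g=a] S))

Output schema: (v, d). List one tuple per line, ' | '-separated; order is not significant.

Stepwise |·|:
  T → 4
  ρ[e/h](T) → 4
  γ[c; SUM(e)→g](ρ[e/h](T)) → 3
  S → 6
  (γ[c; SUM(e)→g](ρ[e/h](T)) ⋈[g=a] S) → 1
  γ[v; SUM(a)→d]((γ[c; SUM(e)→g](ρ[e/h](T)) ⋈[g=a] S)) → 1

== RESULT ==
v | d
r | 8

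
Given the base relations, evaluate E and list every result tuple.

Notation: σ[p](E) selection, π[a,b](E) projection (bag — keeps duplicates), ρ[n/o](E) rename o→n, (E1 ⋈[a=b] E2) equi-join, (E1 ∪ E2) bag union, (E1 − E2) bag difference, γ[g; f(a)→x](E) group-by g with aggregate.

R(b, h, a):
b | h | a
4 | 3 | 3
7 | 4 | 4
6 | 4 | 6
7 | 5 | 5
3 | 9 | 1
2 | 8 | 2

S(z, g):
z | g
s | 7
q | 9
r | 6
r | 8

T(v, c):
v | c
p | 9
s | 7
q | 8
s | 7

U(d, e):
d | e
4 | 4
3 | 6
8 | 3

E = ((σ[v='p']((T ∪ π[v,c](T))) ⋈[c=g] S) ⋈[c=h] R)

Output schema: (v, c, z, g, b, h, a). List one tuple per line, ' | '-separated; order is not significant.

Row counts bottom-up:
  T → 4
  T → 4
  π[v,c](T) → 4
  (T ∪ π[v,c](T)) → 8
  σ[v='p']((T ∪ π[v,c](T))) → 2
  S → 4
  (σ[v='p']((T ∪ π[v,c](T))) ⋈[c=g] S) → 2
  R → 6
  ((σ[v='p']((T ∪ π[v,c](T))) ⋈[c=g] S) ⋈[c=h] R) → 2

== RESULT ==
v | c | z | g | b | h | a
p | 9 | q | 9 | 3 | 9 | 1
p | 9 | q | 9 | 3 | 9 | 1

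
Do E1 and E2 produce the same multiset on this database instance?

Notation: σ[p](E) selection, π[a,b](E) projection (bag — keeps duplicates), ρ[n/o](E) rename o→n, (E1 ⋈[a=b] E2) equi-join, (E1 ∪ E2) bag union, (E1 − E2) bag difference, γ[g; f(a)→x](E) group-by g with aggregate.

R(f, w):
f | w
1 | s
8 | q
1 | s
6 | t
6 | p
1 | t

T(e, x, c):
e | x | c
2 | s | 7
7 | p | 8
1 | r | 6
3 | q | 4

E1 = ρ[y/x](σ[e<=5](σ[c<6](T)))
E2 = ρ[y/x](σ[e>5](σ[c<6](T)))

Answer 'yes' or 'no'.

E1 subexpression sizes:
  T → 4
  σ[c<6](T) → 1
  σ[e<=5](σ[c<6](T)) → 1
  ρ[y/x](σ[e<=5](σ[c<6](T))) → 1
E2 subexpression sizes:
  T → 4
  σ[c<6](T) → 1
  σ[e>5](σ[c<6](T)) → 0
  ρ[y/x](σ[e>5](σ[c<6](T))) → 0

E1 result:
e | y | c
3 | q | 4
E2 result:
e | y | c
(0 rows)
Witness: (3, 'q', 4) appears 1× in E1 but 0× in E2.

no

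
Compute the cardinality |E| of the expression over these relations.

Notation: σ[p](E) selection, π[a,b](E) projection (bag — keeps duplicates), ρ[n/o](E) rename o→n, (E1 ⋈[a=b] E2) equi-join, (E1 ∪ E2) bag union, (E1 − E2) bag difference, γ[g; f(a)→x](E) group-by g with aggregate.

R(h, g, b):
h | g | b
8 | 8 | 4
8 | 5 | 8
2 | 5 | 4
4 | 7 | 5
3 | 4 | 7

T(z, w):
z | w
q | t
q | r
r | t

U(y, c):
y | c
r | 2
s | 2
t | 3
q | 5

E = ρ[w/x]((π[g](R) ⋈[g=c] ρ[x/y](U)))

Stepwise |·|:
  R → 5
  π[g](R) → 5
  U → 4
  ρ[x/y](U) → 4
  (π[g](R) ⋈[g=c] ρ[x/y](U)) → 2
  ρ[w/x]((π[g](R) ⋈[g=c] ρ[x/y](U))) → 2

|E| = 2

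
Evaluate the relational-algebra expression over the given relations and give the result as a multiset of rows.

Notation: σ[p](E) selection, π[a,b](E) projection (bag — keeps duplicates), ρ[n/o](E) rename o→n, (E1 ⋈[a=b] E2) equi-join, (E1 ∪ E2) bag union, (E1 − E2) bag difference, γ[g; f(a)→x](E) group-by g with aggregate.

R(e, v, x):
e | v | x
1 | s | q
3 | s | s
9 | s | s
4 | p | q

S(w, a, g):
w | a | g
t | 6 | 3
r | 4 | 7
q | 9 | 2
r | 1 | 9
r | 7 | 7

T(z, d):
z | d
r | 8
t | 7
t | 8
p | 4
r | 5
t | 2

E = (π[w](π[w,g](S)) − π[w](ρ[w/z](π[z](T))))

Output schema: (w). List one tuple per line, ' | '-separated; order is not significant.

Subexpression sizes:
  S → 5
  π[w,g](S) → 5
  π[w](π[w,g](S)) → 5
  T → 6
  π[z](T) → 6
  ρ[w/z](π[z](T)) → 6
  π[w](ρ[w/z](π[z](T))) → 6
  (π[w](π[w,g](S)) − π[w](ρ[w/z](π[z](T)))) → 2

== RESULT ==
w
q
r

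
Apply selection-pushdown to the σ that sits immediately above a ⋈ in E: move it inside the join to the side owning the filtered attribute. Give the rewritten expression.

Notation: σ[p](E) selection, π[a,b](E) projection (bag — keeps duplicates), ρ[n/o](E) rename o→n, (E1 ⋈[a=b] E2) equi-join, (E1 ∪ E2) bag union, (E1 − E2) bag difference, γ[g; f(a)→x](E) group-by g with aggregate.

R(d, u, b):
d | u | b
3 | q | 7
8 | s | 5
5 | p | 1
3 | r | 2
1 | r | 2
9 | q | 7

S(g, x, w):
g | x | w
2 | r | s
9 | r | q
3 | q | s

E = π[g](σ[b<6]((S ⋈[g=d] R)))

σ filters on b, owned by the right side.
E' = π[g]((S ⋈[g=d] σ[b<6](R)))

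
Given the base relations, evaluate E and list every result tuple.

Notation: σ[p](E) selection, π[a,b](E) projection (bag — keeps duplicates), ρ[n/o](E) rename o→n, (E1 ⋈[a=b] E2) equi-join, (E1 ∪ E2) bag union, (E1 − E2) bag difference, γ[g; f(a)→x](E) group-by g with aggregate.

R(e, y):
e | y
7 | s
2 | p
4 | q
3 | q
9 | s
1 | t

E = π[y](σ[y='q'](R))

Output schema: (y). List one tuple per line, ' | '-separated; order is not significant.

Per-node cardinality:
  R → 6
  σ[y='q'](R) → 2
  π[y](σ[y='q'](R)) → 2

== RESULT ==
y
q
q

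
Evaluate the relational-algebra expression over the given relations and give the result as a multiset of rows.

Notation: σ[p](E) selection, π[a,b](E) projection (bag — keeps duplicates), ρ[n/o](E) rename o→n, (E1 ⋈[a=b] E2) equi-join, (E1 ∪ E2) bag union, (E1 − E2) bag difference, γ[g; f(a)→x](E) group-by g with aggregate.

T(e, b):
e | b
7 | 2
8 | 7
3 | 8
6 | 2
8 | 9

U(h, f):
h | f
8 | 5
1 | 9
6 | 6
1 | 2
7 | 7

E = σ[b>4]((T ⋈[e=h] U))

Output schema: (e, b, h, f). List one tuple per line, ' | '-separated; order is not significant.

Subexpression sizes:
  T → 5
  U → 5
  (T ⋈[e=h] U) → 4
  σ[b>4]((T ⋈[e=h] U)) → 2

== RESULT ==
e | b | h | f
8 | 7 | 8 | 5
8 | 9 | 8 | 5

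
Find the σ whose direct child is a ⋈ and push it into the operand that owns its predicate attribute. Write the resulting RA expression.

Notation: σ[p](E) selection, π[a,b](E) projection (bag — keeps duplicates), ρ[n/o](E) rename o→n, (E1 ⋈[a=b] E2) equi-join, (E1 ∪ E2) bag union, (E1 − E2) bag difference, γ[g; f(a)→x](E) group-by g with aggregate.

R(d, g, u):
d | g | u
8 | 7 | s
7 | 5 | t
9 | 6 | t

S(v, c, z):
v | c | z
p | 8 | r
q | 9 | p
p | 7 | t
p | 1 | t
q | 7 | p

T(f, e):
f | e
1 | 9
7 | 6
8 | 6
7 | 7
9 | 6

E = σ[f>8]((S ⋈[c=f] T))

σ filters on f, owned by the right side.
E' = (S ⋈[c=f] σ[f>8](T))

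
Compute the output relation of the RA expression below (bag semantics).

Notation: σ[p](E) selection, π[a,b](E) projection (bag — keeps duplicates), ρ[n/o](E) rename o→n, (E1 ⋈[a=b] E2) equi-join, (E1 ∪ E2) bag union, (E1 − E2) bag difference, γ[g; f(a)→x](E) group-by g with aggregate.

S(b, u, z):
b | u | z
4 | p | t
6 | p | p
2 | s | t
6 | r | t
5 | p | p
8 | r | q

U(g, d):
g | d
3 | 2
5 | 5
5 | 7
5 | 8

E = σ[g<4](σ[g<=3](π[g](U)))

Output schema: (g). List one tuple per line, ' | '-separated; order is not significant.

Stepwise |·|:
  U → 4
  π[g](U) → 4
  σ[g<=3](π[g](U)) → 1
  σ[g<4](σ[g<=3](π[g](U))) → 1

== RESULT ==
g
3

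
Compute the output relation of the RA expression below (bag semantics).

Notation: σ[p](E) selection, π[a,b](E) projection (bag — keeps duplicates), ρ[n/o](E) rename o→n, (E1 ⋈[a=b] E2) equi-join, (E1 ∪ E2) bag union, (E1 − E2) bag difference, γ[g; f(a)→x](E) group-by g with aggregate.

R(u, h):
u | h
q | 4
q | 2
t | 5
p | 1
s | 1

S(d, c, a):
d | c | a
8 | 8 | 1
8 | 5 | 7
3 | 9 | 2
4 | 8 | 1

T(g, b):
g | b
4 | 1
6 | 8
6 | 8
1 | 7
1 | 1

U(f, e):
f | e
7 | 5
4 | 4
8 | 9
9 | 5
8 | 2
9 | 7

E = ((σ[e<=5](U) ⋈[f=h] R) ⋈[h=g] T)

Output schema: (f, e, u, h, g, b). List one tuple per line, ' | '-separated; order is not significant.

Stepwise |·|:
  U → 6
  σ[e<=5](U) → 4
  R → 5
  (σ[e<=5](U) ⋈[f=h] R) → 1
  T → 5
  ((σ[e<=5](U) ⋈[f=h] R) ⋈[h=g] T) → 1

== RESULT ==
f | e | u | h | g | b
4 | 4 | q | 4 | 4 | 1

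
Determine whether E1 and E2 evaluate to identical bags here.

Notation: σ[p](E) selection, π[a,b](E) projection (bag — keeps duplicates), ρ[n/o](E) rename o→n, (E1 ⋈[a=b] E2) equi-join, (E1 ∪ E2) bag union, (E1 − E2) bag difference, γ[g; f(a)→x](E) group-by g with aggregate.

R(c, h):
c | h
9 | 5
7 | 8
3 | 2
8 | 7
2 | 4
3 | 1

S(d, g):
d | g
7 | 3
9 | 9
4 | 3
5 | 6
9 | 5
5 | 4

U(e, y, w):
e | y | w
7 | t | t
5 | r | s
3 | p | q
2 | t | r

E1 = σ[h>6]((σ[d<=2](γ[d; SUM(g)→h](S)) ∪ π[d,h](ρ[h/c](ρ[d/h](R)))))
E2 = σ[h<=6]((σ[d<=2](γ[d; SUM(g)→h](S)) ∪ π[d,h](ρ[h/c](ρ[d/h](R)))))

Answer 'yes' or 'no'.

E1 per-node cardinality:
  S → 6
  γ[d; SUM(g)→h](S) → 4
  σ[d<=2](γ[d; SUM(g)→h](S)) → 0
  R → 6
  ρ[d/h](R) → 6
  ρ[h/c](ρ[d/h](R)) → 6
  π[d,h](ρ[h/c](ρ[d/h](R))) → 6
  (σ[d<=2](γ[d; SUM(g)→h](S)) ∪ π[d,h](ρ[h/c](ρ[d/h](R)))) → 6
  σ[h>6]((σ[d<=2](γ[d; SUM(g)→h](S)) ∪ π[d,h](ρ[h/c](ρ[d/h](R))))) → 3
E2 per-node cardinality:
  S → 6
  γ[d; SUM(g)→h](S) → 4
  σ[d<=2](γ[d; SUM(g)→h](S)) → 0
  R → 6
  ρ[d/h](R) → 6
  ρ[h/c](ρ[d/h](R)) → 6
  π[d,h](ρ[h/c](ρ[d/h](R))) → 6
  (σ[d<=2](γ[d; SUM(g)→h](S)) ∪ π[d,h](ρ[h/c](ρ[d/h](R)))) → 6
  σ[h<=6]((σ[d<=2](γ[d; SUM(g)→h](S)) ∪ π[d,h](ρ[h/c](ρ[d/h](R))))) → 3

E1 result:
d | h
5 | 9
7 | 8
8 | 7
E2 result:
d | h
1 | 3
2 | 3
4 | 2
Witness: (2, 3) appears 0× in E1 but 1× in E2.

no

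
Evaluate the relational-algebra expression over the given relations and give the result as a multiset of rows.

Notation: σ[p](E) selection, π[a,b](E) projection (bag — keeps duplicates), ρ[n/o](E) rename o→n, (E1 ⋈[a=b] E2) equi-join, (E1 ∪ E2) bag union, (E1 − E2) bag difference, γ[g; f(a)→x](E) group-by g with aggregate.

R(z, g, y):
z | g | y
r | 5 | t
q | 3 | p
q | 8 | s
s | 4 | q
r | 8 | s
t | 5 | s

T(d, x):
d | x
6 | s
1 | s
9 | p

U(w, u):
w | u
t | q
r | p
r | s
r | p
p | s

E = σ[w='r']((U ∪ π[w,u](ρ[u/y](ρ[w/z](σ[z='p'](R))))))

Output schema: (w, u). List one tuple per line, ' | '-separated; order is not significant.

Stepwise |·|:
  U → 5
  R → 6
  σ[z='p'](R) → 0
  ρ[w/z](σ[z='p'](R)) → 0
  ρ[u/y](ρ[w/z](σ[z='p'](R))) → 0
  π[w,u](ρ[u/y](ρ[w/z](σ[z='p'](R)))) → 0
  (U ∪ π[w,u](ρ[u/y](ρ[w/z](σ[z='p'](R))))) → 5
  σ[w='r']((U ∪ π[w,u](ρ[u/y](ρ[w/z](σ[z='p'](R)))))) → 3

== RESULT ==
w | u
r | p
r | p
r | s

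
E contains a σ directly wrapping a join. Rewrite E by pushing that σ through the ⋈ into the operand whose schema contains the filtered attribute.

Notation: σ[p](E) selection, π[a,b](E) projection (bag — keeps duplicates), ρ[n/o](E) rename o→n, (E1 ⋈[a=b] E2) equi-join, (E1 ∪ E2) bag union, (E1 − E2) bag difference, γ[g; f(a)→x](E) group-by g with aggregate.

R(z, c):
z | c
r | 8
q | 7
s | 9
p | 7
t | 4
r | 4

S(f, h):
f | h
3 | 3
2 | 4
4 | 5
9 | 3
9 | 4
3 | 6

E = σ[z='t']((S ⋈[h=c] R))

σ filters on z, owned by the right side.
E' = (S ⋈[h=c] σ[z='t'](R))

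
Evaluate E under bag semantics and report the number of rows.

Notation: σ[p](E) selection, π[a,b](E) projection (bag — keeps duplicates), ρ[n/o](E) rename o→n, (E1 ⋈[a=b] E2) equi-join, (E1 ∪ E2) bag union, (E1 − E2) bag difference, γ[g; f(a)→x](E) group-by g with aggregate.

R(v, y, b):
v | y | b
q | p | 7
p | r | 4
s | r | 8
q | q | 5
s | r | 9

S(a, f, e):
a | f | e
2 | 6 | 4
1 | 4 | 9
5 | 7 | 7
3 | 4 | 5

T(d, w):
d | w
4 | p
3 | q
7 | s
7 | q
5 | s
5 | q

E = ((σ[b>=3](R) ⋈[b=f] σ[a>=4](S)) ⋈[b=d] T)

Per-node cardinality:
  R → 5
  σ[b>=3](R) → 5
  S → 4
  σ[a>=4](S) → 1
  (σ[b>=3](R) ⋈[b=f] σ[a>=4](S)) → 1
  T → 6
  ((σ[b>=3](R) ⋈[b=f] σ[a>=4](S)) ⋈[b=d] T) → 2

|E| = 2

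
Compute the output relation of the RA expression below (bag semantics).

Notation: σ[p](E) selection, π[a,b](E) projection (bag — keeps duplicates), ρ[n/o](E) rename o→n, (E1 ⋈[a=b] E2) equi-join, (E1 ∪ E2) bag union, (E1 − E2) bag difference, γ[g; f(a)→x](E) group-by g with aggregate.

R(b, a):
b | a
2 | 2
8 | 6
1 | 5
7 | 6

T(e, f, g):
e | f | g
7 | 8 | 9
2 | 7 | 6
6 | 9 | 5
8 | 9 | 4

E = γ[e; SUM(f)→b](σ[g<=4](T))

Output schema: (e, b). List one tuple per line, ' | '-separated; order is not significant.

Subexpression sizes:
  T → 4
  σ[g<=4](T) → 1
  γ[e; SUM(f)→b](σ[g<=4](T)) → 1

== RESULT ==
e | b
8 | 9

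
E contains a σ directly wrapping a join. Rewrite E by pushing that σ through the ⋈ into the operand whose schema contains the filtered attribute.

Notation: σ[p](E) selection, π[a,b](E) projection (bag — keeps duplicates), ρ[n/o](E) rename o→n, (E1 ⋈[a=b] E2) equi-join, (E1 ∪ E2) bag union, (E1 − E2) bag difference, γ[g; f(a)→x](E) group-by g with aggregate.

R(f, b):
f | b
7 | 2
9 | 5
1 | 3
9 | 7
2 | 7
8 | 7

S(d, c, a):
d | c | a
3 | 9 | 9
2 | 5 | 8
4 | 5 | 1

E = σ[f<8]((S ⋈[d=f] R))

σ filters on f, owned by the right side.
E' = (S ⋈[d=f] σ[f<8](R))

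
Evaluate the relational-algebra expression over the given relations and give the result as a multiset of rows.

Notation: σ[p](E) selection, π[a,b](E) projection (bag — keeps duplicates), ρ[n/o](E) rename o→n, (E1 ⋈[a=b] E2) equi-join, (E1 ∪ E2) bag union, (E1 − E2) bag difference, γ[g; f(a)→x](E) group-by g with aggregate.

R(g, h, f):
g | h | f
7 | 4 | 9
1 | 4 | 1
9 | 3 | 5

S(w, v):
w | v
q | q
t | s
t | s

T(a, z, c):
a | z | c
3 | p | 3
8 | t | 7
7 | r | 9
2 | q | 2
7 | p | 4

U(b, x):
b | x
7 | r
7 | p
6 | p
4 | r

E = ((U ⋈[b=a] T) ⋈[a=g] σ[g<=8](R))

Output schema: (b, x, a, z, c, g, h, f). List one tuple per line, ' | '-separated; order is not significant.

Subexpression sizes:
  U → 4
  T → 5
  (U ⋈[b=a] T) → 4
  R → 3
  σ[g<=8](R) → 2
  ((U ⋈[b=a] T) ⋈[a=g] σ[g<=8](R)) → 4

== RESULT ==
b | x | a | z | c | g | h | f
7 | p | 7 | p | 4 | 7 | 4 | 9
7 | p | 7 | r | 9 | 7 | 4 | 9
7 | r | 7 | p | 4 | 7 | 4 | 9
7 | r | 7 | r | 9 | 7 | 4 | 9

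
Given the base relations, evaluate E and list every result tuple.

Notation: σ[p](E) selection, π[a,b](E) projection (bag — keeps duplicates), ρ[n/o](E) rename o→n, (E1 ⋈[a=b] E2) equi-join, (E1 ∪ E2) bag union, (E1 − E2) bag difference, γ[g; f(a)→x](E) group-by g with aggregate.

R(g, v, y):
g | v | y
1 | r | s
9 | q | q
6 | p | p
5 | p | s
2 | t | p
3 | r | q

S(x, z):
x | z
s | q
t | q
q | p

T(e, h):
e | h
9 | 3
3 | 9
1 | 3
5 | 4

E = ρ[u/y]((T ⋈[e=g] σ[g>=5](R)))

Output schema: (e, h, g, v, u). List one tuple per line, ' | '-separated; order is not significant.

Stepwise |·|:
  T → 4
  R → 6
  σ[g>=5](R) → 3
  (T ⋈[e=g] σ[g>=5](R)) → 2
  ρ[u/y]((T ⋈[e=g] σ[g>=5](R))) → 2

== RESULT ==
e | h | g | v | u
5 | 4 | 5 | p | s
9 | 3 | 9 | q | q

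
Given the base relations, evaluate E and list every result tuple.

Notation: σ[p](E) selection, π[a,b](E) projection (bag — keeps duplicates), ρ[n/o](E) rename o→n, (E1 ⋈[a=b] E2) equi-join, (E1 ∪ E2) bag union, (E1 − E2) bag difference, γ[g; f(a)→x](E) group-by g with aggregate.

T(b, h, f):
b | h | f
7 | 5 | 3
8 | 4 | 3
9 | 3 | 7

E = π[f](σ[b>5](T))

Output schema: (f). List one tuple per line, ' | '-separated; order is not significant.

Row counts bottom-up:
  T → 3
  σ[b>5](T) → 3
  π[f](σ[b>5](T)) → 3

== RESULT ==
f
3
3
7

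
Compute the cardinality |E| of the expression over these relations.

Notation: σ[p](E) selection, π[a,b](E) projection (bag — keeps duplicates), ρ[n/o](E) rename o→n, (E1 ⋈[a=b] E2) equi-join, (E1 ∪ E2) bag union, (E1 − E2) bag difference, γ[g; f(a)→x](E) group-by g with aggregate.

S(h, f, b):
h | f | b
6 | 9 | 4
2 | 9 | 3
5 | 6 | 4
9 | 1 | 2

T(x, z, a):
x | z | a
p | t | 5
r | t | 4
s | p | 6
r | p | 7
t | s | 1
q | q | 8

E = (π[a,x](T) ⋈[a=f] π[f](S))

Row counts bottom-up:
  T → 6
  π[a,x](T) → 6
  S → 4
  π[f](S) → 4
  (π[a,x](T) ⋈[a=f] π[f](S)) → 2

|E| = 2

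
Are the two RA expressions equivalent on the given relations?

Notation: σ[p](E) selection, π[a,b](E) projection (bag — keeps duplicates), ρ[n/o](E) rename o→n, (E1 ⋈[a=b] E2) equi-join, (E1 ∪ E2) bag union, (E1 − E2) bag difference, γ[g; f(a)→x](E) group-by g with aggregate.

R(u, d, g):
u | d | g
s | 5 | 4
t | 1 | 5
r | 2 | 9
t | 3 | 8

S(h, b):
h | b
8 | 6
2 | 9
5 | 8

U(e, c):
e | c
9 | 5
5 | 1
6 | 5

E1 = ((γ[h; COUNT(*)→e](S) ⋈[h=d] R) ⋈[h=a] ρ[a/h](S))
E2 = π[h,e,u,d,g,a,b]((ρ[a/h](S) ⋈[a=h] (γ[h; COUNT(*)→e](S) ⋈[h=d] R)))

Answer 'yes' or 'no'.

E1 per-node cardinality:
  S → 3
  γ[h; COUNT(*)→e](S) → 3
  R → 4
  (γ[h; COUNT(*)→e](S) ⋈[h=d] R) → 2
  S → 3
  ρ[a/h](S) → 3
  ((γ[h; COUNT(*)→e](S) ⋈[h=d] R) ⋈[h=a] ρ[a/h](S)) → 2
E2 per-node cardinality:
  S → 3
  ρ[a/h](S) → 3
  S → 3
  γ[h; COUNT(*)→e](S) → 3
  R → 4
  (γ[h; COUNT(*)→e](S) ⋈[h=d] R) → 2
  (ρ[a/h](S) ⋈[a=h] (γ[h; COUNT(*)→e](S) ⋈[h=d] R)) → 2
  π[h,e,u,d,g,a,b]((ρ[a/h](S) ⋈[a=h] (γ[h; COUNT(*)→e](S) ⋈[h=d] R))) → 2

E1 and E2 produce the same multiset:
h | e | u | d | g | a | b
2 | 1 | r | 2 | 9 | 2 | 9
5 | 1 | s | 5 | 4 | 5 | 8

yes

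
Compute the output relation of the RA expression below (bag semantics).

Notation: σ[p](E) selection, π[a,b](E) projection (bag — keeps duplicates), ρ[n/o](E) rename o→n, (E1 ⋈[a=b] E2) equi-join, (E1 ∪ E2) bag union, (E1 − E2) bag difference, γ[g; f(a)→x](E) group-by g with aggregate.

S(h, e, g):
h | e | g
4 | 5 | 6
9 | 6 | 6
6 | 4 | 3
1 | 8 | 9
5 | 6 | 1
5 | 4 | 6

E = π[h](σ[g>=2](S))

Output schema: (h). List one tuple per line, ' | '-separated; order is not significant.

Per-node cardinality:
  S → 6
  σ[g>=2](S) → 5
  π[h](σ[g>=2](S)) → 5

== RESULT ==
h
1
4
5
6
9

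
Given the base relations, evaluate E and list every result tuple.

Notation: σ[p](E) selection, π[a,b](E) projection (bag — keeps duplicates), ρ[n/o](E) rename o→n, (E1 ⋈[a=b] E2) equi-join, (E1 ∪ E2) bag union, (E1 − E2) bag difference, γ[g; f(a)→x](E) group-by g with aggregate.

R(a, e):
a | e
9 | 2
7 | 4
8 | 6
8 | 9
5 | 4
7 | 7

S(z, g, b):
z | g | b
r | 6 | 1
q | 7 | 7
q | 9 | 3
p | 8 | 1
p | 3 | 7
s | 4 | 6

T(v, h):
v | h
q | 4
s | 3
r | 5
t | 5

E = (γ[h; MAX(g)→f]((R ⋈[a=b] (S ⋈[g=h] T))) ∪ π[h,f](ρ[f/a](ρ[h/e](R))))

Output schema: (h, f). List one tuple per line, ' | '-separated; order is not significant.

Subexpression sizes:
  R → 6
  S → 6
  T → 4
  (S ⋈[g=h] T) → 2
  (R ⋈[a=b] (S ⋈[g=h] T)) → 2
  γ[h; MAX(g)→f]((R ⋈[a=b] (S ⋈[g=h] T))) → 1
  R → 6
  ρ[h/e](R) → 6
  ρ[f/a](ρ[h/e](R)) → 6
  π[h,f](ρ[f/a](ρ[h/e](R))) → 6
  (γ[h; MAX(g)→f]((R ⋈[a=b] (S ⋈[g=h] T))) ∪ π[h,f](ρ[f/a](ρ[h/e](R)))) → 7

== RESULT ==
h | f
2 | 9
3 | 3
4 | 5
4 | 7
6 | 8
7 | 7
9 | 8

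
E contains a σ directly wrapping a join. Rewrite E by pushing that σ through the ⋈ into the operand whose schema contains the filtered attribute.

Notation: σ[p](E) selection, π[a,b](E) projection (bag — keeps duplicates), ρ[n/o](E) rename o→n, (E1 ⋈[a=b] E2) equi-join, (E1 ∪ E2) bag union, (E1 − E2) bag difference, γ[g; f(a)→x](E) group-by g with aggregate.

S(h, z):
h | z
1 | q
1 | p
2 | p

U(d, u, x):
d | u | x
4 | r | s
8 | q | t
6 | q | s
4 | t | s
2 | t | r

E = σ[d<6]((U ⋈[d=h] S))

σ filters on d, owned by the left side.
E' = (σ[d<6](U) ⋈[d=h] S)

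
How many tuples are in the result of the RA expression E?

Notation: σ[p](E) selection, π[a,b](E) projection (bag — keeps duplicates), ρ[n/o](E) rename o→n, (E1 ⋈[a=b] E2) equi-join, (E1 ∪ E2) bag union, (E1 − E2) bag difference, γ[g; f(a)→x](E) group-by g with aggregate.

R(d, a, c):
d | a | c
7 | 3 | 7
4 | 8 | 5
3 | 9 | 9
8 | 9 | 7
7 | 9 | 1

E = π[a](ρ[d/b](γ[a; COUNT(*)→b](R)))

Row counts bottom-up:
  R → 5
  γ[a; COUNT(*)→b](R) → 3
  ρ[d/b](γ[a; COUNT(*)→b](R)) → 3
  π[a](ρ[d/b](γ[a; COUNT(*)→b](R))) → 3

|E| = 3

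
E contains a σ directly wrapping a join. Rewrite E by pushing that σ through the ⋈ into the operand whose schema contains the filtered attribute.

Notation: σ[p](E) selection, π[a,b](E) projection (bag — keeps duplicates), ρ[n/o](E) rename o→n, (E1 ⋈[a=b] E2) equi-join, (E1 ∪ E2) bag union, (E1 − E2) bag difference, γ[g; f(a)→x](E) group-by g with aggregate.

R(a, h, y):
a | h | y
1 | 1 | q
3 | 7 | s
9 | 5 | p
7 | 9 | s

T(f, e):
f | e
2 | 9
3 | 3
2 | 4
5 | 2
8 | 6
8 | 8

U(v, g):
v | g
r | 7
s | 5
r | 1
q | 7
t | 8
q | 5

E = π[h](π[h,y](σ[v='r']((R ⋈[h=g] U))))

σ filters on v, owned by the right side.
E' = π[h](π[h,y]((R ⋈[h=g] σ[v='r'](U))))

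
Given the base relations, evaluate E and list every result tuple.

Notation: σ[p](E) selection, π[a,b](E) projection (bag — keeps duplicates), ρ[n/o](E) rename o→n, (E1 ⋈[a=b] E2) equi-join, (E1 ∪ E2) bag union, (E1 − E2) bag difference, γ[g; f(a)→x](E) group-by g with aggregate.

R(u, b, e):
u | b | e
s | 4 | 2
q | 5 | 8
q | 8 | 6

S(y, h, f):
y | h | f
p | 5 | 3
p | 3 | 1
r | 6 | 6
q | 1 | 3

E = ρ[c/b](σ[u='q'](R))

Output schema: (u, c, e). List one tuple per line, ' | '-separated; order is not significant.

Subexpression sizes:
  R → 3
  σ[u='q'](R) → 2
  ρ[c/b](σ[u='q'](R)) → 2

== RESULT ==
u | c | e
q | 5 | 8
q | 8 | 6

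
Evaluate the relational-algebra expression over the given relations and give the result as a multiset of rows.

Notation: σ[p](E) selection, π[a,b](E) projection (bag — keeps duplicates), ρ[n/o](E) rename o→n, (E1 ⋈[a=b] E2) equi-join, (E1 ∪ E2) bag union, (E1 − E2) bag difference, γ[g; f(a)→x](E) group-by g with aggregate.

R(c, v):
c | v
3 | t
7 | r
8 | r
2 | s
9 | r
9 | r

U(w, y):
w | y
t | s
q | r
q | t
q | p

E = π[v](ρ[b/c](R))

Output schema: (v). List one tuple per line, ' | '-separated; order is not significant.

Subexpression sizes:
  R → 6
  ρ[b/c](R) → 6
  π[v](ρ[b/c](R)) → 6

== RESULT ==
v
r
r
r
r
s
t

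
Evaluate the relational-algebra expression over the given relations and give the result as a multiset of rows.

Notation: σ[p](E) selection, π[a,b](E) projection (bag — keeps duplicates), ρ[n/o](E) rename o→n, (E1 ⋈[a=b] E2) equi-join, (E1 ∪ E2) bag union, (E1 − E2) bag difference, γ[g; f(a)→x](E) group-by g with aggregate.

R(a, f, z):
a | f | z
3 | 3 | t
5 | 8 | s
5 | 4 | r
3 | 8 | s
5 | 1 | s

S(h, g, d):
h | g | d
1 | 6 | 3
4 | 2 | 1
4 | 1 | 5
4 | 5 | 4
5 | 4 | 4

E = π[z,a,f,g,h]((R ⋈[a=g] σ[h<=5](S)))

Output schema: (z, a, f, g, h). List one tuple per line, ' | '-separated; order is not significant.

Stepwise |·|:
  R → 5
  S → 5
  σ[h<=5](S) → 5
  (R ⋈[a=g] σ[h<=5](S)) → 3
  π[z,a,f,g,h]((R ⋈[a=g] σ[h<=5](S))) → 3

== RESULT ==
z | a | f | g | h
r | 5 | 4 | 5 | 4
s | 5 | 1 | 5 | 4
s | 5 | 8 | 5 | 4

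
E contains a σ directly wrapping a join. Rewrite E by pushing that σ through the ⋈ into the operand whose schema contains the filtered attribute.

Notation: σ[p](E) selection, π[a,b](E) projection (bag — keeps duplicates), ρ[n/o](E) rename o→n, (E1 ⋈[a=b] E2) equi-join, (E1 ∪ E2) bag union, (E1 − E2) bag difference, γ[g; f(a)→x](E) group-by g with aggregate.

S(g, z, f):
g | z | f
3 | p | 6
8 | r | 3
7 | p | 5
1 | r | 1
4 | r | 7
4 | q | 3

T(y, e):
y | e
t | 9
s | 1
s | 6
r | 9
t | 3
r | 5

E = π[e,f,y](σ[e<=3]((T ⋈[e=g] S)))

σ filters on e, owned by the left side.
E' = π[e,f,y]((σ[e<=3](T) ⋈[e=g] S))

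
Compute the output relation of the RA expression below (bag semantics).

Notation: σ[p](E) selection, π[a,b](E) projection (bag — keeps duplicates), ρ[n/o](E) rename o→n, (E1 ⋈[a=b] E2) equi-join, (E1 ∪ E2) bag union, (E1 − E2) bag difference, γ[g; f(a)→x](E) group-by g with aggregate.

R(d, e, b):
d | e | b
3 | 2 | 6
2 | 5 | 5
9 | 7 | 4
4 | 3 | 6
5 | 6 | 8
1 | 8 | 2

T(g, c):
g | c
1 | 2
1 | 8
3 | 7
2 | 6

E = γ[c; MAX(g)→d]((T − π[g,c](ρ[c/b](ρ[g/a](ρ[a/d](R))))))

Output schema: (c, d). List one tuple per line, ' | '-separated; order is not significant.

Stepwise |·|:
  T → 4
  R → 6
  ρ[a/d](R) → 6
  ρ[g/a](ρ[a/d](R)) → 6
  ρ[c/b](ρ[g/a](ρ[a/d](R))) → 6
  π[g,c](ρ[c/b](ρ[g/a](ρ[a/d](R)))) → 6
  (T − π[g,c](ρ[c/b](ρ[g/a](ρ[a/d](R))))) → 3
  γ[c; MAX(g)→d]((T − π[g,c](ρ[c/b](ρ[g/a](ρ[a/d](R)))))) → 3

== RESULT ==
c | d
6 | 2
7 | 3
8 | 1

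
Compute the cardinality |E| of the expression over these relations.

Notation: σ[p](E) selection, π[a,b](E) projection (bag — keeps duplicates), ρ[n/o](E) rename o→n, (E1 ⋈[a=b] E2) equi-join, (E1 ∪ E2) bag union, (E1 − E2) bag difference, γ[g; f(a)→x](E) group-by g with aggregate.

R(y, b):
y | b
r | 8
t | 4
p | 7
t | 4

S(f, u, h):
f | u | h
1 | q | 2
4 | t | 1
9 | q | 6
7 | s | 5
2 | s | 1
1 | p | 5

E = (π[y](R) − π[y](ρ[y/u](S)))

Row counts bottom-up:
  R → 4
  π[y](R) → 4
  S → 6
  ρ[y/u](S) → 6
  π[y](ρ[y/u](S)) → 6
  (π[y](R) − π[y](ρ[y/u](S))) → 2

|E| = 2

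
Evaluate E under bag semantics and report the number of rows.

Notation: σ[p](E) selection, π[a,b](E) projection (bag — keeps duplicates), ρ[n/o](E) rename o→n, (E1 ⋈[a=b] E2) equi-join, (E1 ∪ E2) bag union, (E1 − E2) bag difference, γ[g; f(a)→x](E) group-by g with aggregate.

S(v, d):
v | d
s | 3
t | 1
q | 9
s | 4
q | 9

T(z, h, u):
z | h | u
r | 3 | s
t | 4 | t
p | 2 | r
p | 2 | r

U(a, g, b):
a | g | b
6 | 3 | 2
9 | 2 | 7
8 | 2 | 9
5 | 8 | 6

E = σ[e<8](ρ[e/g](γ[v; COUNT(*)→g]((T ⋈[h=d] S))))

Stepwise |·|:
  T → 4
  S → 5
  (T ⋈[h=d] S) → 2
  γ[v; COUNT(*)→g]((T ⋈[h=d] S)) → 1
  ρ[e/g](γ[v; COUNT(*)→g]((T ⋈[h=d] S))) → 1
  σ[e<8](ρ[e/g](γ[v; COUNT(*)→g]((T ⋈[h=d] S)))) → 1

|E| = 1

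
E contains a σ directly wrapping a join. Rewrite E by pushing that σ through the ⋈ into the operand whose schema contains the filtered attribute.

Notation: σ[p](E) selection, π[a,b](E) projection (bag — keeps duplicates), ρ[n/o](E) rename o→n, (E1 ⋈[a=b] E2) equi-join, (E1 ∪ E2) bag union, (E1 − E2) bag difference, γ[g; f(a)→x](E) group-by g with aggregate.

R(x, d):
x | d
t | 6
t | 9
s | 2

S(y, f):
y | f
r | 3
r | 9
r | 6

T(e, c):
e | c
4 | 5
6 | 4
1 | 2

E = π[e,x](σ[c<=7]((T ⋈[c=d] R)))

σ filters on c, owned by the left side.
E' = π[e,x]((σ[c<=7](T) ⋈[c=d] R))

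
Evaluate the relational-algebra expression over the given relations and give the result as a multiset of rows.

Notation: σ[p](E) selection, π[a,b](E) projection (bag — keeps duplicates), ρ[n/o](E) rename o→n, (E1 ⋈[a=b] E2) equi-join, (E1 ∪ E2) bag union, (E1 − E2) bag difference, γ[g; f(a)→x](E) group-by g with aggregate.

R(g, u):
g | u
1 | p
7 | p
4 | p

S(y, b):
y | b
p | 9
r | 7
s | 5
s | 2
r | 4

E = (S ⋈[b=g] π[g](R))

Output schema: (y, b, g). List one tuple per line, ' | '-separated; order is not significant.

Per-node cardinality:
  S → 5
  R → 3
  π[g](R) → 3
  (S ⋈[b=g] π[g](R)) → 2

== RESULT ==
y | b | g
r | 4 | 4
r | 7 | 7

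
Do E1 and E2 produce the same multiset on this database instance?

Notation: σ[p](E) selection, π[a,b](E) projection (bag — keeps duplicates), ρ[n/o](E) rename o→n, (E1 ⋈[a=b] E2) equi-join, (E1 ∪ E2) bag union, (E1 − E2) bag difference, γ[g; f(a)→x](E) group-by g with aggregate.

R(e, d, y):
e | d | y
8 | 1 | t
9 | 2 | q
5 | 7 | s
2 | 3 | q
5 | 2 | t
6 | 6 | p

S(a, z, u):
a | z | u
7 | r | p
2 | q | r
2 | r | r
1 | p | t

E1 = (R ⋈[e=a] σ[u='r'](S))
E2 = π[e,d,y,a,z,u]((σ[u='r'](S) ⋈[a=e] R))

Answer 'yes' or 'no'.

E1 row counts bottom-up:
  R → 6
  S → 4
  σ[u='r'](S) → 2
  (R ⋈[e=a] σ[u='r'](S)) → 2
E2 row counts bottom-up:
  S → 4
  σ[u='r'](S) → 2
  R → 6
  (σ[u='r'](S) ⋈[a=e] R) → 2
  π[e,d,y,a,z,u]((σ[u='r'](S) ⋈[a=e] R)) → 2

E1 and E2 produce the same multiset:
e | d | y | a | z | u
2 | 3 | q | 2 | q | r
2 | 3 | q | 2 | r | r

yes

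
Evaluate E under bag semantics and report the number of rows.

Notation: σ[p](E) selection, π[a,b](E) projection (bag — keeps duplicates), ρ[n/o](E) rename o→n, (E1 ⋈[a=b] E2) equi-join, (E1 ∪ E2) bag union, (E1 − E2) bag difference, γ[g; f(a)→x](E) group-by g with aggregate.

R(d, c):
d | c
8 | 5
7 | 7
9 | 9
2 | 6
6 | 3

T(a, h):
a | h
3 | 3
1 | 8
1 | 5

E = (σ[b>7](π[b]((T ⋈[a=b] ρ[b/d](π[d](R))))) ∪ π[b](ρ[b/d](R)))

Per-node cardinality:
  T → 3
  R → 5
  π[d](R) → 5
  ρ[b/d](π[d](R)) → 5
  (T ⋈[a=b] ρ[b/d](π[d](R))) → 0
  π[b]((T ⋈[a=b] ρ[b/d](π[d](R)))) → 0
  σ[b>7](π[b]((T ⋈[a=b] ρ[b/d](π[d](R))))) → 0
  R → 5
  ρ[b/d](R) → 5
  π[b](ρ[b/d](R)) → 5
  (σ[b>7](π[b]((T ⋈[a=b] ρ[b/d](π[d](R))))) ∪ π[b](ρ[b/d](R))) → 5

|E| = 5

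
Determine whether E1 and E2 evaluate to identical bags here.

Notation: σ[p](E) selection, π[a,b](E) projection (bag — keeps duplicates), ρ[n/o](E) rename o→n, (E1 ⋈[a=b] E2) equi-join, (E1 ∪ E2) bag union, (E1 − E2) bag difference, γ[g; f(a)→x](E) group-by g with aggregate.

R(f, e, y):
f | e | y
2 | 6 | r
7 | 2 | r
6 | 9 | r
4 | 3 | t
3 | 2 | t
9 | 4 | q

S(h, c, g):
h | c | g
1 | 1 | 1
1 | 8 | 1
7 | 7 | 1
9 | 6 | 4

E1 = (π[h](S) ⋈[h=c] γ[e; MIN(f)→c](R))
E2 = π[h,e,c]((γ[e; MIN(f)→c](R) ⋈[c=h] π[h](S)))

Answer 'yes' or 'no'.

E1 stepwise |·|:
  S → 4
  π[h](S) → 4
  R → 6
  γ[e; MIN(f)→c](R) → 5
  (π[h](S) ⋈[h=c] γ[e; MIN(f)→c](R)) → 1
E2 stepwise |·|:
  R → 6
  γ[e; MIN(f)→c](R) → 5
  S → 4
  π[h](S) → 4
  (γ[e; MIN(f)→c](R) ⋈[c=h] π[h](S)) → 1
  π[h,e,c]((γ[e; MIN(f)→c](R) ⋈[c=h] π[h](S))) → 1

E1 and E2 produce the same multiset:
h | e | c
9 | 4 | 9

yes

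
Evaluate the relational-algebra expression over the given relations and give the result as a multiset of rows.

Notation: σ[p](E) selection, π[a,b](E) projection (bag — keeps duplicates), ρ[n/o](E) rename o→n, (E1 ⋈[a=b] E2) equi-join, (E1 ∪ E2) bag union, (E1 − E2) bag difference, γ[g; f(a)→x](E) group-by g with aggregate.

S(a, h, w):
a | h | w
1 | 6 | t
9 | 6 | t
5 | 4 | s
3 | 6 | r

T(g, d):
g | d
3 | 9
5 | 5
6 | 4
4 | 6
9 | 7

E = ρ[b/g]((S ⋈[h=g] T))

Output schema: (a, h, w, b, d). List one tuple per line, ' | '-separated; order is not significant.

Per-node cardinality:
  S → 4
  T → 5
  (S ⋈[h=g] T) → 4
  ρ[b/g]((S ⋈[h=g] T)) → 4

== RESULT ==
a | h | w | b | d
1 | 6 | t | 6 | 4
3 | 6 | r | 6 | 4
5 | 4 | s | 4 | 6
9 | 6 | t | 6 | 4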